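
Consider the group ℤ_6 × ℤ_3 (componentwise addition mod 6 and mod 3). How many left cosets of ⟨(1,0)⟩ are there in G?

|⟨(1,0)⟩| = 6 and |G| = 18.
By Lagrange, [G : H] = |G|/|H| = 18/6 = 3.

3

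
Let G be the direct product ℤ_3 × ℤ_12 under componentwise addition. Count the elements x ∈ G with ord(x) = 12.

16

An element (a,b) has order lcm(ord(a), ord(b)); count pairs with lcm equal to 12.
Enumerating gives 16 such elements.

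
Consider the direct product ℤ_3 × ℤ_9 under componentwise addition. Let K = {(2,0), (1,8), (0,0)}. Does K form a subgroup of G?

(1,8) ∈ K but its inverse (2,1) ∉ K, so K is not a subgroup.

No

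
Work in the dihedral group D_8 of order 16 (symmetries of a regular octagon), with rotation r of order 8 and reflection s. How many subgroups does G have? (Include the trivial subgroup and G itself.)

19

|G| = 16, so by Lagrange every subgroup order divides 16. Divisors: 1, 2, 4, 8, 16.
Subgroups by order — order 1: 1; order 2: 9; order 4: 5; order 8: 3; order 16: 1.
Total: 1 + 9 + 5 + 3 + 1 = 19.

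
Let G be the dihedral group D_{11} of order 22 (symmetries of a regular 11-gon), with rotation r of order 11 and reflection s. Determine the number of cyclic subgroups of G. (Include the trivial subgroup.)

A cyclic subgroup of order d is generated by each of its φ(d) elements of order d, so the cyclic subgroups of order d number (#elements of order d)/φ(d).
Cyclic subgroups by order — order 1: 1; order 2: 11; order 11: 1.
Total: 13.

13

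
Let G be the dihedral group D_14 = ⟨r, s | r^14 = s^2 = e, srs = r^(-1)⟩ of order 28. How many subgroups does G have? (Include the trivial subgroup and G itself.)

|G| = 28, so by Lagrange every subgroup order divides 28. Divisors: 1, 2, 4, 7, 14, 28.
Subgroups by order — order 1: 1; order 2: 15; order 4: 7; order 7: 1; order 14: 3; order 28: 1.
Total: 1 + 15 + 7 + 1 + 3 + 1 = 28.

28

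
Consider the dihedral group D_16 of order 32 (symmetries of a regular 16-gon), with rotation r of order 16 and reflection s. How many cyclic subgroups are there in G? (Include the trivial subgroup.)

21

Each element a generates a cyclic subgroup ⟨a⟩; distinct elements may generate the same one (a cyclic group of order d has φ(d) generators).
Cyclic subgroups by order — order 1: 1; order 2: 17; order 4: 1; order 8: 1; order 16: 1.
Total: 21.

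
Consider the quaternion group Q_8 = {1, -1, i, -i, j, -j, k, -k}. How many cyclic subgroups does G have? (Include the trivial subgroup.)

Each element a generates a cyclic subgroup ⟨a⟩; distinct elements may generate the same one (a cyclic group of order d has φ(d) generators).
Cyclic subgroups by order — order 1: 1; order 2: 1; order 4: 3.
Total: 5.

5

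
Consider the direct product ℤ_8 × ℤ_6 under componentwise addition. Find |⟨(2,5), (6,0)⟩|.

24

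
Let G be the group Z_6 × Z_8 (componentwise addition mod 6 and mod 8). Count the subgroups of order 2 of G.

3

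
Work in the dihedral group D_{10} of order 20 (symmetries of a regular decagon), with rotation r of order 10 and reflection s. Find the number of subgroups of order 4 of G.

|G| = 20 and 4 | 20, so subgroups of order 4 are possible by Lagrange.
The subgroups of order 4 are: {e, r^5, r^2s, r^7s}; {e, r^5, r^3s, r^8s}; {e, r^5, r^4s, r^9s}; {e, r^5, s, r^5s}; … (5 in all).
So G has 5 subgroups of order 4.

5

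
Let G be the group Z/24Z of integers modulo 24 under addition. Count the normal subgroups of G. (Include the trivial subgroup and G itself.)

8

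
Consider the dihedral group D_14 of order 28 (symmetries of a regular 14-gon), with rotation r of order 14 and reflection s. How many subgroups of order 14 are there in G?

|G| = 28 and 14 | 28, so subgroups of order 14 are possible by Lagrange.
The subgroups of order 14 are: {e, r, r^2, r^3, r^4, r^5, r^6, r^7, r^8, r^9, r^10, r^11, r^12, r^13}; {e, r^2, r^4, r^6, r^8, r^10, r^12, s, r^2s, r^4s, r^6s, r^8s, r^10s, r^12s}; {e, r^2, r^4, r^6, r^8, r^10, r^12, rs, r^3s, r^5s, r^7s, r^9s, r^11s, r^13s}.
So G has 3 subgroups of order 14.

3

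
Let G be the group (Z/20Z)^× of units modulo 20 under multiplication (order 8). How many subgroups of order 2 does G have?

3

|G| = 8 and 2 | 8, so subgroups of order 2 are possible by Lagrange.
The subgroups of order 2 are: {1, 11}; {1, 19}; {1, 9}.
So G has 3 subgroups of order 2.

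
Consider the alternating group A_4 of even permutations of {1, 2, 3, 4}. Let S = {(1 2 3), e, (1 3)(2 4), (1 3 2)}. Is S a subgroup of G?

No

Closure fails: (1 3 2) ∘ (1 3)(2 4) = (1 2 4) ∉ S. So S is not a subgroup.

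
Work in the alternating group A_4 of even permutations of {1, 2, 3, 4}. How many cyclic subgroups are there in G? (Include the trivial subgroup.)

Group the elements of G by the cyclic subgroup they generate; each cyclic subgroup of order d accounts for φ(d) elements.
Cyclic subgroups by order — order 1: 1; order 2: 3; order 3: 4.
Total: 8.

8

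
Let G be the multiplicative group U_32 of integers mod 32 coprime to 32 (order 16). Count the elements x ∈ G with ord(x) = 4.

4

The elements of order 4 are: 7, 9, 23, 25.
That's 4.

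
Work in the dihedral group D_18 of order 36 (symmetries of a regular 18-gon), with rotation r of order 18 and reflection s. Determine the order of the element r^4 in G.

9

Computing powers of r^4: the smallest k with (r^4)^k = e is k = 9.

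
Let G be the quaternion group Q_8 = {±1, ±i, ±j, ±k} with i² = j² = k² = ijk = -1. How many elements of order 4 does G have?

The elements of order 4 are: i, -i, j, -j, k, -k.
That's 6.

6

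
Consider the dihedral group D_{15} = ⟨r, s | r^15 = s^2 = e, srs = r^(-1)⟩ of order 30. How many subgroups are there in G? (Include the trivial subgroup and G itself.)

|G| = 30, so by Lagrange every subgroup order divides 30. Divisors: 1, 2, 3, 5, 6, 10, 15, 30.
Subgroups by order — order 1: 1; order 2: 15; order 3: 1; order 5: 1; order 6: 5; order 10: 3; order 15: 1; order 30: 1.
Total: 1 + 15 + 1 + 1 + 5 + 3 + 1 + 1 = 28.

28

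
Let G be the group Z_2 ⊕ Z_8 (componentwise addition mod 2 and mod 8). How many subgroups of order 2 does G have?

|G| = 16 and 2 | 16, so subgroups of order 2 are possible by Lagrange.
The subgroups of order 2 are: {(0,0), (0,4)}; {(0,0), (1,0)}; {(0,0), (1,4)}.
So G has 3 subgroups of order 2.

3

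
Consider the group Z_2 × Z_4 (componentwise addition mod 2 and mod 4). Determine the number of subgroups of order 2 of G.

3

|G| = 8 and 2 | 8, so subgroups of order 2 are possible by Lagrange.
The subgroups of order 2 are: {(0,0), (0,2)}; {(0,0), (1,0)}; {(0,0), (1,2)}.
So G has 3 subgroups of order 2.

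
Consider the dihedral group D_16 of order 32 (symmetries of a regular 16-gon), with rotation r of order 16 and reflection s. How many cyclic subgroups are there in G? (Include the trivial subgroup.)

Group the elements of G by the cyclic subgroup they generate; each cyclic subgroup of order d accounts for φ(d) elements.
Cyclic subgroups by order — order 1: 1; order 2: 17; order 4: 1; order 8: 1; order 16: 1.
Total: 21.

21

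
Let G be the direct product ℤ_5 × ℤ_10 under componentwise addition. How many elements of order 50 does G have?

0

An element (a,b) has order lcm(ord(a), ord(b)); count pairs with lcm equal to 50.
Enumerating gives 0 such elements.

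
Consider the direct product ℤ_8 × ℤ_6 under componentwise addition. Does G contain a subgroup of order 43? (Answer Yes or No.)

No

43 does not divide |G| = 48, so by Lagrange no subgroup of order 43 exists.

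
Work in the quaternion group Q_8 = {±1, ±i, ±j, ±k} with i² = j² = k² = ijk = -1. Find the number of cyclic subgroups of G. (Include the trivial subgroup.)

Each element a generates a cyclic subgroup ⟨a⟩; distinct elements may generate the same one (a cyclic group of order d has φ(d) generators).
Cyclic subgroups by order — order 1: 1; order 2: 1; order 4: 3.
Total: 5.

5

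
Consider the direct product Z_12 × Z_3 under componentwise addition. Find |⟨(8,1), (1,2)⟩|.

12

|⟨(8,1)⟩| = 3 and |⟨(1,2)⟩| = 12, so |H| is a multiple of lcm(3, 12) = 12 and divides |G| = 36.
Closing under the operation: H = {(0,0), (1,2), (2,1), (3,0), (4,2), (5,1), (6,0), (7,2), (8,1), (9,0), (10,2), (11,1)}, so |H| = 12.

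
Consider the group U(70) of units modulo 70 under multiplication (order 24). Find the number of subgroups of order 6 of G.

3

|G| = 24 and 6 | 24, so subgroups of order 6 are possible by Lagrange.
The subgroups of order 6 are: {1, 11, 19, 51, 59, 69}; {1, 9, 11, 29, 39, 51}; {1, 11, 31, 41, 51, 61}.
So G has 3 subgroups of order 6.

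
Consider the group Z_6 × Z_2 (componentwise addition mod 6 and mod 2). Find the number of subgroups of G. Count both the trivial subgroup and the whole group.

10

|G| = 12, so by Lagrange every subgroup order divides 12. Divisors: 1, 2, 3, 4, 6, 12.
Subgroups by order — order 1: 1; order 2: 3; order 3: 1; order 4: 1; order 6: 3; order 12: 1.
Total: 1 + 3 + 1 + 1 + 3 + 1 = 10.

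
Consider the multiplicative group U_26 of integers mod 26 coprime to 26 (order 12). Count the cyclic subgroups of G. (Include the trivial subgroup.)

6

Group the elements of G by the cyclic subgroup they generate; each cyclic subgroup of order d accounts for φ(d) elements.
Cyclic subgroups by order — order 1: 1; order 2: 1; order 3: 1; order 4: 1; order 6: 1; order 12: 1.
Total: 6.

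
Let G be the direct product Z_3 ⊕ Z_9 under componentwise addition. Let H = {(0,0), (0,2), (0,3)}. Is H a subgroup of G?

(0,2) ∈ H but its inverse (0,7) ∉ H, so H is not a subgroup.

No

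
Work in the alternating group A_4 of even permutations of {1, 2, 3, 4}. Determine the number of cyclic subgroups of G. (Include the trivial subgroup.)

Each element a generates a cyclic subgroup ⟨a⟩; distinct elements may generate the same one (a cyclic group of order d has φ(d) generators).
Cyclic subgroups by order — order 1: 1; order 2: 3; order 3: 4.
Total: 8.

8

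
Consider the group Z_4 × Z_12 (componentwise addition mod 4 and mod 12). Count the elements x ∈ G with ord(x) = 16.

An element (a,b) has order lcm(ord(a), ord(b)); count pairs with lcm equal to 16.
Enumerating gives 0 such elements.

0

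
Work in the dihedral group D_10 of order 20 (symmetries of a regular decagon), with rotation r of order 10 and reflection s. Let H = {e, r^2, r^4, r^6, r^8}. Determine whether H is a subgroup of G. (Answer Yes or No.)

|H| = 5 divides |G| = 20, consistent with Lagrange.
H contains the identity, every element's inverse is in H, and H is closed under ·: it is a subgroup.
In fact H = ⟨r^4⟩.

Yes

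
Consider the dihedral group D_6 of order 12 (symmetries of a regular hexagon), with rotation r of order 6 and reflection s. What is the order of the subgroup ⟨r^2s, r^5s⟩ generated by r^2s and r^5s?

|⟨r^2s⟩| = 2 and |⟨r^5s⟩| = 2, so |H| is a multiple of lcm(2, 2) = 2 and divides |G| = 12.
Closing under the operation: H = {e, r^3, r^2s, r^5s}, so |H| = 4.

4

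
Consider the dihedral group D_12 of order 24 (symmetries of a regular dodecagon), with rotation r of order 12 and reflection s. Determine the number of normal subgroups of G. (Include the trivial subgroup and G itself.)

9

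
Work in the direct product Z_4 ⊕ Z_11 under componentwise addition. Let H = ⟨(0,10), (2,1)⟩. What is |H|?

22

|⟨(0,10)⟩| = 11 and |⟨(2,1)⟩| = 22, so |H| is a multiple of lcm(11, 22) = 22 and divides |G| = 44.
Closing under the operation: H = {(0,0), (0,1), (0,2), (0,3), (0,4), (0,5), (0,6), (0,7), (0,8), (0,9), (0,10), (2,0), (2,1), (2,2), (2,3), (2,4), (2,5), (2,6), (2,7), (2,8), (2,9), (2,10)}, so |H| = 22.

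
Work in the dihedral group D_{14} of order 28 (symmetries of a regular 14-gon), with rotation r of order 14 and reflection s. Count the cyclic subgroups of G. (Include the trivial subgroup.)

18

Each element a generates a cyclic subgroup ⟨a⟩; distinct elements may generate the same one (a cyclic group of order d has φ(d) generators).
Cyclic subgroups by order — order 1: 1; order 2: 15; order 7: 1; order 14: 1.
Total: 18.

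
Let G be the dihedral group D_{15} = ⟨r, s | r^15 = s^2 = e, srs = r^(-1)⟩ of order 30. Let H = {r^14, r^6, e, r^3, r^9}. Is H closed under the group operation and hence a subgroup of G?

r^14 ∈ H but its inverse r ∉ H, so H is not a subgroup.

No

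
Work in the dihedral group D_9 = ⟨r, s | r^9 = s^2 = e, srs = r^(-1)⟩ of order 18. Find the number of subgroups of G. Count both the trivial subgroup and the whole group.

16

|G| = 18, so by Lagrange every subgroup order divides 18. Divisors: 1, 2, 3, 6, 9, 18.
Subgroups by order — order 1: 1; order 2: 9; order 3: 1; order 6: 3; order 9: 1; order 18: 1.
Total: 1 + 9 + 1 + 3 + 1 + 1 = 16.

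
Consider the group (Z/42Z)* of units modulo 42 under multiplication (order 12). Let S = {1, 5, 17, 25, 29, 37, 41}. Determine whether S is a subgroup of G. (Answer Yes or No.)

|S| = 7 does not divide |G| = 12, so by Lagrange S is not a subgroup.

No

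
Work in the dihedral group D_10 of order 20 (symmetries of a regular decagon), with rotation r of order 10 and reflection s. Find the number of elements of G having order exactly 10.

4

The elements of order 10 are: r, r^3, r^7, r^9.
That's 4.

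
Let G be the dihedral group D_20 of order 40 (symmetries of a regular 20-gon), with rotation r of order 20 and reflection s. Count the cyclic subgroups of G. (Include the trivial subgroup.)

26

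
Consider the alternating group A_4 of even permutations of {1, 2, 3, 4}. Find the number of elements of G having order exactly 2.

3

The elements of order 2 are: (1 2)(3 4), (1 3)(2 4), (1 4)(2 3).
That's 3.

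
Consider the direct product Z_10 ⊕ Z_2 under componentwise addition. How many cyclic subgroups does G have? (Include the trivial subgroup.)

Group the elements of G by the cyclic subgroup they generate; each cyclic subgroup of order d accounts for φ(d) elements.
Cyclic subgroups by order — order 1: 1; order 2: 3; order 5: 1; order 10: 3.
Total: 8.

8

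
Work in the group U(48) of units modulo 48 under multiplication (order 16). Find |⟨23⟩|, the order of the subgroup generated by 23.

2

Compute successive powers of 23 mod 48: 23, 1; 23^2 ≡ 1 (mod 48).
So |⟨23⟩| = 2.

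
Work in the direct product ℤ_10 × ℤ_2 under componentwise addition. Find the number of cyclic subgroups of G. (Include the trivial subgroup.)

8

Group the elements of G by the cyclic subgroup they generate; each cyclic subgroup of order d accounts for φ(d) elements.
Cyclic subgroups by order — order 1: 1; order 2: 3; order 5: 1; order 10: 3.
Total: 8.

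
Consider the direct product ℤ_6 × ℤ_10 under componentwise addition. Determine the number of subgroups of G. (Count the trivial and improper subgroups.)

|G| = 60, so by Lagrange every subgroup order divides 60. Divisors: 1, 2, 3, 4, 5, 6, 10, 12, 15, 20, 30, 60.
Subgroups by order — order 1: 1; order 2: 3; order 3: 1; order 4: 1; order 5: 1; order 6: 3; order 10: 3; order 12: 1; order 15: 1; order 20: 1; order 30: 3; order 60: 1.
Total: 1 + 3 + 1 + 1 + 1 + 3 + 3 + 1 + 1 + 1 + 3 + 1 = 20.

20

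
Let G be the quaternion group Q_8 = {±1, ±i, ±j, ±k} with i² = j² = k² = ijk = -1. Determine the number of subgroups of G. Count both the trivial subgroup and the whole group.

6

|G| = 8, so by Lagrange every subgroup order divides 8. Divisors: 1, 2, 4, 8.
Subgroups by order — order 1: 1; order 2: 1; order 4: 3; order 8: 1.
Total: 1 + 1 + 3 + 1 = 6.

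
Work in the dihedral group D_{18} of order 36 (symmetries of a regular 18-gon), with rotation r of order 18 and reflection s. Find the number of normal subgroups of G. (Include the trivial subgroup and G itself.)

9

G has 45 subgroups. Checking conjugation-invariance by order — order 1: 1/1 normal; order 2: 1/19 normal; order 3: 1/1 normal; order 4: 0/9 normal; order 6: 1/7 normal; order 9: 1/1 normal; order 12: 0/3 normal; order 18: 3/3 normal; order 36: 1/1 normal.
Total normal subgroups: 9.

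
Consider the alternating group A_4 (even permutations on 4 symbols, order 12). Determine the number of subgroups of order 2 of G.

3

|G| = 12 and 2 | 12, so subgroups of order 2 are possible by Lagrange.
The subgroups of order 2 are: {e, (1 2)(3 4)}; {e, (1 3)(2 4)}; {e, (1 4)(2 3)}.
So G has 3 subgroups of order 2.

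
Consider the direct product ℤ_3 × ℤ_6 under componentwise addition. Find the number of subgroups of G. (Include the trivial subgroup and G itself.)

|G| = 18, so by Lagrange every subgroup order divides 18. Divisors: 1, 2, 3, 6, 9, 18.
Subgroups by order — order 1: 1; order 2: 1; order 3: 4; order 6: 4; order 9: 1; order 18: 1.
Total: 1 + 1 + 4 + 4 + 1 + 1 = 12.

12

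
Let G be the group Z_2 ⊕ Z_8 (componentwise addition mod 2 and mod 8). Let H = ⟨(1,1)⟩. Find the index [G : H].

|⟨(1,1)⟩| = 8 and |G| = 16.
By Lagrange, [G : H] = |G|/|H| = 16/8 = 2.

2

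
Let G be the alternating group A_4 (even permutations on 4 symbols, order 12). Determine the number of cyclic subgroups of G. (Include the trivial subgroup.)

Group the elements of G by the cyclic subgroup they generate; each cyclic subgroup of order d accounts for φ(d) elements.
Cyclic subgroups by order — order 1: 1; order 2: 3; order 3: 4.
Total: 8.

8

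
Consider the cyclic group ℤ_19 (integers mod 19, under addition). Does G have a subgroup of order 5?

No

5 does not divide |G| = 19, so by Lagrange no subgroup of order 5 exists.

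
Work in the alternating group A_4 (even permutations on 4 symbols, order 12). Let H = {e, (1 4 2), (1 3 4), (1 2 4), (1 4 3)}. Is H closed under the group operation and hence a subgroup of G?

|H| = 5 does not divide |G| = 12, so by Lagrange H is not a subgroup.

No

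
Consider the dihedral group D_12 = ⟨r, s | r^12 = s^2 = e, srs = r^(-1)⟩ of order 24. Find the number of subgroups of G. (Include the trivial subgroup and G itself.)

34

|G| = 24, so by Lagrange every subgroup order divides 24. Divisors: 1, 2, 3, 4, 6, 8, 12, 24.
Subgroups by order — order 1: 1; order 2: 13; order 3: 1; order 4: 7; order 6: 5; order 8: 3; order 12: 3; order 24: 1.
Total: 1 + 13 + 1 + 7 + 5 + 3 + 3 + 1 = 34.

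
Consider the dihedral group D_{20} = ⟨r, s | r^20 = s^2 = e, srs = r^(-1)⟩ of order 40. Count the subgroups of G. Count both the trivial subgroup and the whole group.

48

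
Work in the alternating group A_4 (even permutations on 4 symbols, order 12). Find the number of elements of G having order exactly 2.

3

The elements of order 2 are: (1 2)(3 4), (1 3)(2 4), (1 4)(2 3).
That's 3.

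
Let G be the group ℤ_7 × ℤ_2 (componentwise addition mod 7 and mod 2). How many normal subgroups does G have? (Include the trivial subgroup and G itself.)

G is abelian, so every subgroup is normal.
G has 4 subgroups in total, hence 4 normal subgroups.

4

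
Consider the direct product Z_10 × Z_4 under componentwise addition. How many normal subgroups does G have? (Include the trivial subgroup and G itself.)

16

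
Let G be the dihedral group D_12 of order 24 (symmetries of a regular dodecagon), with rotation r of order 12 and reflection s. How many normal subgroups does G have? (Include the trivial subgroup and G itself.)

9

G has 34 subgroups. Checking conjugation-invariance by order — order 1: 1/1 normal; order 2: 1/13 normal; order 3: 1/1 normal; order 4: 1/7 normal; order 6: 1/5 normal; order 8: 0/3 normal; order 12: 3/3 normal; order 24: 1/1 normal.
Total normal subgroups: 9.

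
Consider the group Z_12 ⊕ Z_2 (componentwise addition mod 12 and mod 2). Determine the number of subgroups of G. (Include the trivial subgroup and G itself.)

16

|G| = 24, so by Lagrange every subgroup order divides 24. Divisors: 1, 2, 3, 4, 6, 8, 12, 24.
Subgroups by order — order 1: 1; order 2: 3; order 3: 1; order 4: 3; order 6: 3; order 8: 1; order 12: 3; order 24: 1.
Total: 1 + 3 + 1 + 3 + 3 + 1 + 3 + 1 = 16.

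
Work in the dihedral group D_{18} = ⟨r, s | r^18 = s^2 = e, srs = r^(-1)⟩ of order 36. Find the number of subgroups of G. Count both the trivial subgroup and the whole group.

|G| = 36, so by Lagrange every subgroup order divides 36. Divisors: 1, 2, 3, 4, 6, 9, 12, 18, 36.
Subgroups by order — order 1: 1; order 2: 19; order 3: 1; order 4: 9; order 6: 7; order 9: 1; order 12: 3; order 18: 3; order 36: 1.
Total: 1 + 19 + 1 + 9 + 7 + 1 + 3 + 3 + 1 = 45.

45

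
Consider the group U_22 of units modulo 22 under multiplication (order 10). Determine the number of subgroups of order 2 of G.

1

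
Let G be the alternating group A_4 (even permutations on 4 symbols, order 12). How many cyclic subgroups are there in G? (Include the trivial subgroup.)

8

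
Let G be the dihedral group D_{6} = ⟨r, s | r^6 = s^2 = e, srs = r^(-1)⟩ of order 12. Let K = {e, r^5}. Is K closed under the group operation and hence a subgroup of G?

No

r^5 ∈ K but its inverse r ∉ K, so K is not a subgroup.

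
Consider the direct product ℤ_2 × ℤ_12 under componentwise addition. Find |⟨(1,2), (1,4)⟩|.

12

|⟨(1,2)⟩| = 6 and |⟨(1,4)⟩| = 6, so |H| is a multiple of lcm(6, 6) = 6 and divides |G| = 24.
Closing under the operation: H = {(0,0), (0,2), (0,4), (0,6), (0,8), (0,10), (1,0), (1,2), (1,4), (1,6), (1,8), (1,10)}, so |H| = 12.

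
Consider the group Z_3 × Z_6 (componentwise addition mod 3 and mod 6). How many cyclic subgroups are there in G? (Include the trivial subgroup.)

Group the elements of G by the cyclic subgroup they generate; each cyclic subgroup of order d accounts for φ(d) elements.
Cyclic subgroups by order — order 1: 1; order 2: 1; order 3: 4; order 6: 4.
Total: 10.

10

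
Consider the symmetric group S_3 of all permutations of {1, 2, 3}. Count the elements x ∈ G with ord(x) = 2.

3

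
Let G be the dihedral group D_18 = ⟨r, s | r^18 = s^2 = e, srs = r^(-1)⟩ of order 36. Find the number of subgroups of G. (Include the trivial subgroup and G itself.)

|G| = 36, so by Lagrange every subgroup order divides 36. Divisors: 1, 2, 3, 4, 6, 9, 12, 18, 36.
Subgroups by order — order 1: 1; order 2: 19; order 3: 1; order 4: 9; order 6: 7; order 9: 1; order 12: 3; order 18: 3; order 36: 1.
Total: 1 + 19 + 1 + 9 + 7 + 1 + 3 + 3 + 1 = 45.

45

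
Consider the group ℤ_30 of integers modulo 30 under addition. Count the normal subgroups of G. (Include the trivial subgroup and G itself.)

8

G is abelian, so every subgroup is normal.
G has 8 subgroups in total, hence 8 normal subgroups.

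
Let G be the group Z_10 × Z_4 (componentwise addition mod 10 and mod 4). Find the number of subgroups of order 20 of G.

|G| = 40 and 20 | 40, so subgroups of order 20 are possible by Lagrange.
The subgroups of order 20 are: {(0,0), (0,1), (0,2), (0,3), (2,0), (2,1), (2,2), (2,3), (4,0), (4,1), (4,2), (4,3), (6,0), (6,1), (6,2), (6,3), (8,0), (8,1), (8,2), (8,3)}; {(0,0), (0,2), (1,0), (1,2), (2,0), (2,2), (3,0), (3,2), (4,0), (4,2), (5,0), (5,2), (6,0), (6,2), (7,0), (7,2), (8,0), (8,2), (9,0), (9,2)}; {(0,0), (0,2), (1,1), (1,3), (2,0), (2,2), (3,1), (3,3), (4,0), (4,2), (5,1), (5,3), (6,0), (6,2), (7,1), (7,3), (8,0), (8,2), (9,1), (9,3)}.
So G has 3 subgroups of order 20.

3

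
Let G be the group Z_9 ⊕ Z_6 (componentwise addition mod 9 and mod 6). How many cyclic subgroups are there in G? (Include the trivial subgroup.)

16

Each element a generates a cyclic subgroup ⟨a⟩; distinct elements may generate the same one (a cyclic group of order d has φ(d) generators).
Cyclic subgroups by order — order 1: 1; order 2: 1; order 3: 4; order 6: 4; order 9: 3; order 18: 3.
Total: 16.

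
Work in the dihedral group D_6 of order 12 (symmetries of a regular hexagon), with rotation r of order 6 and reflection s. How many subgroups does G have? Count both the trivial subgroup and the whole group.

16

|G| = 12, so by Lagrange every subgroup order divides 12. Divisors: 1, 2, 3, 4, 6, 12.
Subgroups by order — order 1: 1; order 2: 7; order 3: 1; order 4: 3; order 6: 3; order 12: 1.
Total: 1 + 7 + 1 + 3 + 3 + 1 = 16.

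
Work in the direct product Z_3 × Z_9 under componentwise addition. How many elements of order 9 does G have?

An element (a,b) has order lcm(ord(a), ord(b)); count pairs with lcm equal to 9.
Enumerating gives 18 such elements.

18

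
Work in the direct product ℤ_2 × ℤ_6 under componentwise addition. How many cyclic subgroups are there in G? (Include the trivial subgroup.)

Group the elements of G by the cyclic subgroup they generate; each cyclic subgroup of order d accounts for φ(d) elements.
Cyclic subgroups by order — order 1: 1; order 2: 3; order 3: 1; order 6: 3.
Total: 8.

8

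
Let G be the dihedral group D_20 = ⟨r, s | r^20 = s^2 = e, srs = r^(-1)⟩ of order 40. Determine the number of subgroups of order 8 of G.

|G| = 40 and 8 | 40, so subgroups of order 8 are possible by Lagrange.
The subgroups of order 8 are: {e, r^5, r^10, r^15, s, r^5s, r^10s, r^15s}; {e, r^5, r^10, r^15, rs, r^6s, r^11s, r^16s}; {e, r^5, r^10, r^15, r^2s, r^7s, r^12s, r^17s}; {e, r^5, r^10, r^15, r^3s, r^8s, r^13s, r^18s}; … (5 in all).
So G has 5 subgroups of order 8.

5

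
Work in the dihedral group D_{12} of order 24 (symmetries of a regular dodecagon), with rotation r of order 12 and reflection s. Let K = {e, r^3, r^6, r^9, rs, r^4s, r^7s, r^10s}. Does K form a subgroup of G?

|K| = 8 divides |G| = 24, consistent with Lagrange.
K contains the identity, every element's inverse is in K, and K is closed under ·: it is a subgroup.

Yes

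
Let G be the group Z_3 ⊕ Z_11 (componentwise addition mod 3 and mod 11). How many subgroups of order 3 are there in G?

|G| = 33 and 3 | 33, so subgroups of order 3 are possible by Lagrange.
The subgroups of order 3 are: {(0,0), (1,0), (2,0)}.
So G has 1 subgroup of order 3.

1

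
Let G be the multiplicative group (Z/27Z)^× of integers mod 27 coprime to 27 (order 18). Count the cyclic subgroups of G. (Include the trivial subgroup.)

6

Each element a generates a cyclic subgroup ⟨a⟩; distinct elements may generate the same one (a cyclic group of order d has φ(d) generators).
Cyclic subgroups by order — order 1: 1; order 2: 1; order 3: 1; order 6: 1; order 9: 1; order 18: 1.
Total: 6.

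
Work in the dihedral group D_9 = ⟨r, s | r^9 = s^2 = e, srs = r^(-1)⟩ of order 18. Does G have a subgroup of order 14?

No

14 does not divide |G| = 18, so by Lagrange no subgroup of order 14 exists.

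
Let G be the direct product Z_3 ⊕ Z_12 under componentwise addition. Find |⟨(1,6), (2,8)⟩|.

18

|⟨(1,6)⟩| = 6 and |⟨(2,8)⟩| = 3, so |H| is a multiple of lcm(6, 3) = 6 and divides |G| = 36.
Closing under the operation: H = {(0,0), (0,2), (0,4), (0,6), (0,8), (0,10), (1,0), (1,2), (1,4), (1,6), (1,8), (1,10), (2,0), (2,2), (2,4), (2,6), (2,8), (2,10)}, so |H| = 18.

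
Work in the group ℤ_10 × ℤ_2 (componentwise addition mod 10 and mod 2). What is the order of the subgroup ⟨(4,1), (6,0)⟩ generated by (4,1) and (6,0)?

|⟨(4,1)⟩| = 10 and |⟨(6,0)⟩| = 5, so |H| is a multiple of lcm(10, 5) = 10 and divides |G| = 20.
Closing under the operation: H = {(0,0), (0,1), (2,0), (2,1), (4,0), (4,1), (6,0), (6,1), (8,0), (8,1)}, so |H| = 10.

10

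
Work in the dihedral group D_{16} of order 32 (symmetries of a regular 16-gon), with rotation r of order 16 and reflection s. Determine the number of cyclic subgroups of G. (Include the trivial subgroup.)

21

A cyclic subgroup of order d is generated by each of its φ(d) elements of order d, so the cyclic subgroups of order d number (#elements of order d)/φ(d).
Cyclic subgroups by order — order 1: 1; order 2: 17; order 4: 1; order 8: 1; order 16: 1.
Total: 21.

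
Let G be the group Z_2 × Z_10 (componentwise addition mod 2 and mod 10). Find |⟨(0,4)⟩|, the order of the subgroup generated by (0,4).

5

The order of (0,4) in Z_2 × Z_10 is lcm(ord(0) in Z_2, ord(4) in Z_10).
ord(0) = 1 and ord(4) = 5, so |⟨(0,4)⟩| = lcm(1, 5) = 5.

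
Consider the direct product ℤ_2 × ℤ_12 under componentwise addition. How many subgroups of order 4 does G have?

|G| = 24 and 4 | 24, so subgroups of order 4 are possible by Lagrange.
The subgroups of order 4 are: {(0,0), (0,3), (0,6), (0,9)}; {(0,0), (0,6), (1,0), (1,6)}; {(0,0), (0,6), (1,3), (1,9)}.
So G has 3 subgroups of order 4.

3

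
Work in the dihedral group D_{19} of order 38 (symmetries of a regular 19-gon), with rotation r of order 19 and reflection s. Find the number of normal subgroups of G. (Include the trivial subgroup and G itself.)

3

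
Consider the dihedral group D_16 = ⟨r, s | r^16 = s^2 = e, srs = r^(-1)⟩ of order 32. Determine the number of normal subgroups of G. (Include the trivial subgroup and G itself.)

8

G has 36 subgroups. Checking conjugation-invariance by order — order 1: 1/1 normal; order 2: 1/17 normal; order 4: 1/9 normal; order 8: 1/5 normal; order 16: 3/3 normal; order 32: 1/1 normal.
Total normal subgroups: 8.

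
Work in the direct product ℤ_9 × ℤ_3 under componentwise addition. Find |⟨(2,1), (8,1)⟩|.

|⟨(2,1)⟩| = 9 and |⟨(8,1)⟩| = 9, so |H| is a multiple of lcm(9, 9) = 9 and divides |G| = 27.
Closing under the operation: H = {(0,0), (1,2), (2,1), (3,0), (4,2), (5,1), (6,0), (7,2), (8,1)}, so |H| = 9.

9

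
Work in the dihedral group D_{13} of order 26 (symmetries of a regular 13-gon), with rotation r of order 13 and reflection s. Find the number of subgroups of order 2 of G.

|G| = 26 and 2 | 26, so subgroups of order 2 are possible by Lagrange.
The subgroups of order 2 are: {e, r^10s}; {e, r^11s}; {e, r^12s}; {e, r^2s}; … (13 in all).
So G has 13 subgroups of order 2.

13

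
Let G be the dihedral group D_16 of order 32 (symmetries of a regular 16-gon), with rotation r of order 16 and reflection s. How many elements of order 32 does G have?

No element of G has order 32 (even though 32 | 32).

0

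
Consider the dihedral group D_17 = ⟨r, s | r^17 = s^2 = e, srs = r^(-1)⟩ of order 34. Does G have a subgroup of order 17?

17 | 34. A subgroup of order 17 is {e, r, r^2, r^3, r^4, r^5, r^6, r^7, r^8, r^9, r^10, r^11, r^12, r^13, r^14, r^15, r^16}.

Yes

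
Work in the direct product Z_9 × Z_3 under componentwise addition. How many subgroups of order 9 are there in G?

4

|G| = 27 and 9 | 27, so subgroups of order 9 are possible by Lagrange.
The subgroups of order 9 are: {(0,0), (0,1), (0,2), (3,0), (3,1), (3,2), (6,0), (6,1), (6,2)}; {(0,0), (1,0), (2,0), (3,0), (4,0), (5,0), (6,0), (7,0), (8,0)}; {(0,0), (1,1), (2,2), (3,0), (4,1), (5,2), (6,0), (7,1), (8,2)}; {(0,0), (1,2), (2,1), (3,0), (4,2), (5,1), (6,0), (7,2), (8,1)}.
So G has 4 subgroups of order 9.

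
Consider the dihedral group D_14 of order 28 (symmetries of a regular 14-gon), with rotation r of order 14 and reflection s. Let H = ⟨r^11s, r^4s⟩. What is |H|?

4

|⟨r^11s⟩| = 2 and |⟨r^4s⟩| = 2, so |H| is a multiple of lcm(2, 2) = 2 and divides |G| = 28.
Closing under the operation: H = {e, r^7, r^4s, r^11s}, so |H| = 4.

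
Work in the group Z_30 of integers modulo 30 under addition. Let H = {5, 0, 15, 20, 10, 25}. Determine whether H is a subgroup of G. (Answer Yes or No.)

|H| = 6 divides |G| = 30, consistent with Lagrange.
H contains the identity, every element's inverse is in H, and H is closed under +: it is a subgroup.
In fact H = ⟨5⟩.

Yes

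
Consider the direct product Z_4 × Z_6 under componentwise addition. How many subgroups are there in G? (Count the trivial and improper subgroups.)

16

|G| = 24, so by Lagrange every subgroup order divides 24. Divisors: 1, 2, 3, 4, 6, 8, 12, 24.
Subgroups by order — order 1: 1; order 2: 3; order 3: 1; order 4: 3; order 6: 3; order 8: 1; order 12: 3; order 24: 1.
Total: 1 + 3 + 1 + 3 + 3 + 1 + 3 + 1 = 16.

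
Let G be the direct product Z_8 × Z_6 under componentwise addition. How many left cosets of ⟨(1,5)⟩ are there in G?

2

|⟨(1,5)⟩| = 24 and |G| = 48.
By Lagrange, [G : H] = |G|/|H| = 48/24 = 2.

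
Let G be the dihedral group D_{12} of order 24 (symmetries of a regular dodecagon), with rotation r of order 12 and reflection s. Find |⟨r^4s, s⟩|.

|⟨r^4s⟩| = 2 and |⟨s⟩| = 2, so |H| is a multiple of lcm(2, 2) = 2 and divides |G| = 24.
Closing under the operation: H = {e, r^4, r^8, s, r^4s, r^8s}, so |H| = 6.

6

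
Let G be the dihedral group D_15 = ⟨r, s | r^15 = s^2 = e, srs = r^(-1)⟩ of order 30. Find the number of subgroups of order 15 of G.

1

|G| = 30 and 15 | 30, so subgroups of order 15 are possible by Lagrange.
The subgroups of order 15 are: {e, r, r^2, r^3, r^4, r^5, r^6, r^7, r^8, r^9, r^10, r^11, r^12, r^13, r^14}.
So G has 1 subgroup of order 15.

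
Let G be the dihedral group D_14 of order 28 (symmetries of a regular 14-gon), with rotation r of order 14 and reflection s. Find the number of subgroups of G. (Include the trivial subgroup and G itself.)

|G| = 28, so by Lagrange every subgroup order divides 28. Divisors: 1, 2, 4, 7, 14, 28.
Subgroups by order — order 1: 1; order 2: 15; order 4: 7; order 7: 1; order 14: 3; order 28: 1.
Total: 1 + 15 + 7 + 1 + 3 + 1 = 28.

28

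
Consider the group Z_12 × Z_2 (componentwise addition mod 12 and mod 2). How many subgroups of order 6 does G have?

|G| = 24 and 6 | 24, so subgroups of order 6 are possible by Lagrange.
The subgroups of order 6 are: {(0,0), (0,1), (4,0), (4,1), (8,0), (8,1)}; {(0,0), (2,0), (4,0), (6,0), (8,0), (10,0)}; {(0,0), (2,1), (4,0), (6,1), (8,0), (10,1)}.
So G has 3 subgroups of order 6.

3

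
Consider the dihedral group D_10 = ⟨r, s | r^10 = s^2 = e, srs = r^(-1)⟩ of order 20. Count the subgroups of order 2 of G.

11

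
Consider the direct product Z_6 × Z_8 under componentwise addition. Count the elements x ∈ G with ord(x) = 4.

4

An element (a,b) has order lcm(ord(a), ord(b)); count pairs with lcm equal to 4.
Enumerating gives 4 such elements.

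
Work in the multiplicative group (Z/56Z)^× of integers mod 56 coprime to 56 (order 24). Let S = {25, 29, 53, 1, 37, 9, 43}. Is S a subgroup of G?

No

|S| = 7 does not divide |G| = 24, so by Lagrange S is not a subgroup.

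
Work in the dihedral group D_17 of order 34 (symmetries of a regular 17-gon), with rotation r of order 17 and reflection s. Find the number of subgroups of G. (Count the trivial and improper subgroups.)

20

|G| = 34, so by Lagrange every subgroup order divides 34. Divisors: 1, 2, 17, 34.
Subgroups by order — order 1: 1; order 2: 17; order 17: 1; order 34: 1.
Total: 1 + 17 + 1 + 1 = 20.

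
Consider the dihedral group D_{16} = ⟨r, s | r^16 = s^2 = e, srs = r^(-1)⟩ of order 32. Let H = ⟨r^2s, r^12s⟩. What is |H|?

16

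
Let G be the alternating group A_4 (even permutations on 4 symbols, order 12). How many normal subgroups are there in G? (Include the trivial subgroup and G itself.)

3

G has 10 subgroups. Checking conjugation-invariance by order — order 1: 1/1 normal; order 2: 0/3 normal; order 3: 0/4 normal; order 4: 1/1 normal; order 12: 1/1 normal.
Total normal subgroups: 3.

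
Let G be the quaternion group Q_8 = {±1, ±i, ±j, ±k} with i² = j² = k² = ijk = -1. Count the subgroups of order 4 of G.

3

|G| = 8 and 4 | 8, so subgroups of order 4 are possible by Lagrange.
The subgroups of order 4 are: {1, -1, i, -i}; {1, -1, j, -j}; {1, -1, k, -k}.
So G has 3 subgroups of order 4.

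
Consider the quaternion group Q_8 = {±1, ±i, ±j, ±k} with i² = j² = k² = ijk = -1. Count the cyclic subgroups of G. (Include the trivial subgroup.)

Each element a generates a cyclic subgroup ⟨a⟩; distinct elements may generate the same one (a cyclic group of order d has φ(d) generators).
Cyclic subgroups by order — order 1: 1; order 2: 1; order 4: 3.
Total: 5.

5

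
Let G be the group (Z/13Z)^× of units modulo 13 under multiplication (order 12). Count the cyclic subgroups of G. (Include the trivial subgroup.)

Each element a generates a cyclic subgroup ⟨a⟩; distinct elements may generate the same one (a cyclic group of order d has φ(d) generators).
Cyclic subgroups by order — order 1: 1; order 2: 1; order 3: 1; order 4: 1; order 6: 1; order 12: 1.
Total: 6.

6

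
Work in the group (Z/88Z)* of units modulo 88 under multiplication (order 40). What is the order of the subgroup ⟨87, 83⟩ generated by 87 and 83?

20

|⟨87⟩| = 2 and |⟨83⟩| = 10, so |H| is a multiple of lcm(2, 10) = 10 and divides |G| = 40.
Closing under the operation: H = {1, 5, 7, 9, 19, 25, 35, 37, 39, 43, 45, 49, 51, 53, 63, 69, 79, 81, 83, 87}, so |H| = 20.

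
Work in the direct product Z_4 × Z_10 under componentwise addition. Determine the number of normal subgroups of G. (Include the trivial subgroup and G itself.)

16

G is abelian, so every subgroup is normal.
G has 16 subgroups in total, hence 16 normal subgroups.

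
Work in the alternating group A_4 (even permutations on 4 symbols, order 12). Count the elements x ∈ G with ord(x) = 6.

0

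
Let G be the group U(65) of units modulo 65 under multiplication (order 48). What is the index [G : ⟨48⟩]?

4

|⟨48⟩| = 12 and |G| = 48.
By Lagrange, [G : H] = |G|/|H| = 48/12 = 4.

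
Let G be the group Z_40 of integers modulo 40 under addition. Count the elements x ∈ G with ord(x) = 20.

In a cyclic group of order 40, the number of elements of order d (for d | 40) is φ(d).
φ(20) = 8.

8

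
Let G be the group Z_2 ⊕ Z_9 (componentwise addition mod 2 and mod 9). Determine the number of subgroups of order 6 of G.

1

|G| = 18 and 6 | 18, so subgroups of order 6 are possible by Lagrange.
The subgroups of order 6 are: {(0,0), (0,3), (0,6), (1,0), (1,3), (1,6)}.
So G has 1 subgroup of order 6.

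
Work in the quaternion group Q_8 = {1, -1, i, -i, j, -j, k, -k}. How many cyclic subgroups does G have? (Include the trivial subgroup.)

Group the elements of G by the cyclic subgroup they generate; each cyclic subgroup of order d accounts for φ(d) elements.
Cyclic subgroups by order — order 1: 1; order 2: 1; order 4: 3.
Total: 5.

5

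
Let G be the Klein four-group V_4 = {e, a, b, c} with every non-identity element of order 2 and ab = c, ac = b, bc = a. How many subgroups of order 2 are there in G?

3

|G| = 4 and 2 | 4, so subgroups of order 2 are possible by Lagrange.
The subgroups of order 2 are: {e, a}; {e, b}; {e, c}.
So G has 3 subgroups of order 2.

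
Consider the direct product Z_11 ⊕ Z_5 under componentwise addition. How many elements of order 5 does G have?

An element (a,b) has order lcm(ord(a), ord(b)); count pairs with lcm equal to 5.
Enumerating gives 4 such elements.

4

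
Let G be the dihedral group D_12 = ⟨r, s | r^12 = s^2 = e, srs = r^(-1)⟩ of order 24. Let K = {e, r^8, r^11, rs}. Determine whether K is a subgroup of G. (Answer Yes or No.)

r^8 ∈ K but its inverse r^4 ∉ K, so K is not a subgroup.

No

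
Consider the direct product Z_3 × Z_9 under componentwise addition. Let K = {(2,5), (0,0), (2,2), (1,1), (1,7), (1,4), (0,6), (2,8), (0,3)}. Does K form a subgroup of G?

|K| = 9 divides |G| = 27, consistent with Lagrange.
K contains the identity, every element's inverse is in K, and K is closed under +: it is a subgroup.
In fact K = ⟨(1,1)⟩.

Yes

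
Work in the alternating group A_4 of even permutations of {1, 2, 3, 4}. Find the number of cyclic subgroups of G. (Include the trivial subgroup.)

A cyclic subgroup of order d is generated by each of its φ(d) elements of order d, so the cyclic subgroups of order d number (#elements of order d)/φ(d).
Cyclic subgroups by order — order 1: 1; order 2: 3; order 3: 4.
Total: 8.

8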